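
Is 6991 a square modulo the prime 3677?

Reduce the numerator: 6991 ≡ 3314 (mod 3677), so (6991/3677) = (3314/3677).
Factor out 2: 3314 = 2·1657. Since 3677 ≡ 5 (mod 8), (2/3677) = -1. Now have -(1657/3677).
1657 ≡ 1 (mod 4), so quadratic reciprocity gives (1657/3677) = (3677/1657). Reduce: 3677 ≡ 363 (mod 1657). Now have -(363/1657).
1657 ≡ 1 (mod 4), so quadratic reciprocity gives (363/1657) = (1657/363). Reduce: 1657 ≡ 205 (mod 363). Now have -(205/363).
205 ≡ 1 (mod 4), so quadratic reciprocity gives (205/363) = (363/205). Reduce: 363 ≡ 158 (mod 205). Now have -(158/205).
Factor out 2: 158 = 2·79. Since 205 ≡ 5 (mod 8), (2/205) = -1. Now have (79/205).
205 ≡ 1 (mod 4), so quadratic reciprocity gives (79/205) = (205/79). Reduce: 205 ≡ 47 (mod 79). Now have (47/79).
Both 47 ≡ 3 and 79 ≡ 3 (mod 4), so reciprocity gives (47/79) = -(79/47). Reduce: 79 ≡ 32 (mod 47). Now have -(32/47).
Factor out 2: 32 = 2^5. Since 47 ≡ 7 (mod 8), (2/47) = +1, and (2/47)^5 = +1. Now have -(1/47).
(1/47) = 1. Collecting the sign factors: -1.
(6991/3677) = -1, and 3677 is prime, so 6991 is not a quadratic residue mod 3677.

no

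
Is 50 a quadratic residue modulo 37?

Reduce the numerator: 50 ≡ 13 (mod 37), so (50|37) = (13|37).
13 ≡ 1 (mod 4), so quadratic reciprocity gives (13|37) = (37|13). Reduce: 37 ≡ 11 (mod 13). Now have (11|13).
13 ≡ 1 (mod 4), so quadratic reciprocity gives (11|13) = (13|11). Reduce: 13 ≡ 2 (mod 11). Now have (2|11).
Factor out 2: 2 = 2. Since 11 ≡ 3 (mod 8), (2|11) = -1. Now have -(1|11).
(1|11) = 1. Collecting the sign factors: -1.
The Legendre symbol is -1, so x^2 ≡ 50 (mod 37) has no solution.

no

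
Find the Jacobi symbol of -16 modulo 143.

-1

(-16/143)
  = (127/143)    [-16 ≡ 127 mod 143]
  = -(143/127)    [QR: both ≡ 3 mod 4, sign flips]
  = -(16/127)    [143 ≡ 16 mod 127]
  = -(1/127)    [127 ≡ 7 mod 8 ⇒ (2/127)^4 = +1]
  = -1    [(1/127) = 1]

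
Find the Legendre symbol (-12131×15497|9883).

By multiplicativity, (-12131·15497|9883) = (-12131|9883)·(15497|9883).
First factor (-12131|9883):
(-12131|9883)
  = (7635|9883)    [-12131 ≡ 7635 mod 9883]
  = -(9883|7635)    [QR: both ≡ 3 mod 4, sign flips]
  = -(2248|7635)    [9883 ≡ 2248 mod 7635]
  = (281|7635)    [7635 ≡ 3 mod 8 ⇒ (2|7635)^3 = -1]
  = (7635|281)    [QR: 281 ≡ 1 mod 4, sign kept]
  = (48|281)    [7635 ≡ 48 mod 281]
  = (3|281)    [281 ≡ 1 mod 8 ⇒ (2|281)^4 = +1]
  = (281|3)    [QR: 281 ≡ 1 mod 4, sign kept]
  = (2|3)    [281 ≡ 2 mod 3]
  = -(1|3)    [3 ≡ 3 mod 8 ⇒ (2|3) = -1]
  = -1    [(1|3) = 1]
Second factor (15497|9883):
(15497|9883)
  = (5614|9883)    [15497 ≡ 5614 mod 9883]
  = -(2807|9883)    [9883 ≡ 3 mod 8 ⇒ (2|9883) = -1]
  = (9883|2807)    [QR: both ≡ 3 mod 4, sign flips]
  = (1462|2807)    [9883 ≡ 1462 mod 2807]
  = (731|2807)    [2807 ≡ 7 mod 8 ⇒ (2|2807) = +1]
  = -(2807|731)    [QR: both ≡ 3 mod 4, sign flips]
  = -(614|731)    [2807 ≡ 614 mod 731]
  = (307|731)    [731 ≡ 3 mod 8 ⇒ (2|731) = -1]
  = -(731|307)    [QR: both ≡ 3 mod 4, sign flips]
  = -(117|307)    [731 ≡ 117 mod 307]
  = -(307|117)    [QR: 117 ≡ 1 mod 4, sign kept]
  = -(73|117)    [307 ≡ 73 mod 117]
  = -(117|73)    [QR: 73 ≡ 1 mod 4, sign kept]
  = -(44|73)    [117 ≡ 44 mod 73]
  = -(11|73)    [73 ≡ 1 mod 8 ⇒ (2|73)^2 = +1]
  = -(73|11)    [QR: 73 ≡ 1 mod 4, sign kept]
  = -(7|11)    [73 ≡ 7 mod 11]
  = (11|7)    [QR: both ≡ 3 mod 4, sign flips]
  = (4|7)    [11 ≡ 4 mod 7]
  = (1|7)    [7 ≡ 7 mod 8 ⇒ (2|7)^2 = +1]
  = 1    [(1|7) = 1]
Product: (-1)·(1) = -1.

-1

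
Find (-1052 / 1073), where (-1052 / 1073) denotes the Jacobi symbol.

(-1052 / 1073)
  = (21 / 1073)    [-1052 ≡ 21 mod 1073]
  = (1073 / 21)    [QR: 21 ≡ 1 mod 4, sign kept]
  = (2 / 21)    [1073 ≡ 2 mod 21]
  = -(1 / 21)    [21 ≡ 5 mod 8 ⇒ (2 / 21) = -1]
  = -1    [(1 / 21) = 1]

-1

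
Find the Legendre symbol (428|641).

-1

(428|641)
  = (107|641)    [641 ≡ 1 mod 8 ⇒ (2|641)^2 = +1]
  = (641|107)    [QR: 641 ≡ 1 mod 4, sign kept]
  = (106|107)    [641 ≡ 106 mod 107]
  = -(53|107)    [107 ≡ 3 mod 8 ⇒ (2|107) = -1]
  = -(107|53)    [QR: 53 ≡ 1 mod 4, sign kept]
  = -(1|53)    [107 ≡ 1 mod 53]
  = -1    [(1|53) = 1]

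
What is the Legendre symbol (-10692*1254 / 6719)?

-1

By multiplicativity, (-10692·1254 / 6719) = (-10692 / 6719)·(1254 / 6719).
First factor (-10692 / 6719):
Reduce the numerator: -10692 ≡ 2746 (mod 6719), so (-10692 / 6719) = (2746 / 6719).
Factor out 2: 2746 = 2·1373. Since 6719 ≡ 7 (mod 8), (2 / 6719) = +1. Now have (1373 / 6719).
1373 ≡ 1 (mod 4), so quadratic reciprocity gives (1373 / 6719) = (6719 / 1373). Reduce: 6719 ≡ 1227 (mod 1373). Now have (1227 / 1373).
1373 ≡ 1 (mod 4), so quadratic reciprocity gives (1227 / 1373) = (1373 / 1227). Reduce: 1373 ≡ 146 (mod 1227). Now have (146 / 1227).
Factor out 2: 146 = 2·73. Since 1227 ≡ 3 (mod 8), (2 / 1227) = -1. Now have -(73 / 1227).
73 ≡ 1 (mod 4), so quadratic reciprocity gives (73 / 1227) = (1227 / 73). Reduce: 1227 ≡ 59 (mod 73). Now have -(59 / 73).
73 ≡ 1 (mod 4), so quadratic reciprocity gives (59 / 73) = (73 / 59). Reduce: 73 ≡ 14 (mod 59). Now have -(14 / 59).
Factor out 2: 14 = 2·7. Since 59 ≡ 3 (mod 8), (2 / 59) = -1. Now have (7 / 59).
Both 7 ≡ 3 and 59 ≡ 3 (mod 4), so reciprocity gives (7 / 59) = -(59 / 7). Reduce: 59 ≡ 3 (mod 7). Now have -(3 / 7).
Both 3 ≡ 3 and 7 ≡ 3 (mod 4), so reciprocity gives (3 / 7) = -(7 / 3). Reduce: 7 ≡ 1 (mod 3). Now have (1 / 3).
(1 / 3) = 1. Collecting the sign factors: 1.
Second factor (1254 / 6719):
Factor out 2: 1254 = 2·627. Since 6719 ≡ 7 (mod 8), (2 / 6719) = +1. Now have (627 / 6719).
Both 627 ≡ 3 and 6719 ≡ 3 (mod 4), so reciprocity gives (627 / 6719) = -(6719 / 627). Reduce: 6719 ≡ 449 (mod 627). Now have -(449 / 627).
449 ≡ 1 (mod 4), so quadratic reciprocity gives (449 / 627) = (627 / 449). Reduce: 627 ≡ 178 (mod 449). Now have -(178 / 449).
Factor out 2: 178 = 2·89. Since 449 ≡ 1 (mod 8), (2 / 449) = +1. Now have -(89 / 449).
89 ≡ 1 (mod 4), so quadratic reciprocity gives (89 / 449) = (449 / 89). Reduce: 449 ≡ 4 (mod 89). Now have -(4 / 89).
Factor out 2: 4 = 2^2. Since 89 ≡ 1 (mod 8), (2 / 89) = +1, and (2 / 89)^2 = +1. Now have -(1 / 89).
(1 / 89) = 1. Collecting the sign factors: -1.
Product: (1)·(-1) = -1.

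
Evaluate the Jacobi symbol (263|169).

Reduce the numerator: 263 ≡ 94 (mod 169), so (263|169) = (94|169).
Factor out 2: 94 = 2·47. Since 169 ≡ 1 (mod 8), (2|169) = +1. Now have (47|169).
169 ≡ 1 (mod 4), so quadratic reciprocity gives (47|169) = (169|47). Reduce: 169 ≡ 28 (mod 47). Now have (28|47).
Factor out 2: 28 = 2^2·7. Since 47 ≡ 7 (mod 8), (2|47) = +1, and (2|47)^2 = +1. Now have (7|47).
Both 7 ≡ 3 and 47 ≡ 3 (mod 4), so reciprocity gives (7|47) = -(47|7). Reduce: 47 ≡ 5 (mod 7). Now have -(5|7).
5 ≡ 1 (mod 4), so quadratic reciprocity gives (5|7) = (7|5). Reduce: 7 ≡ 2 (mod 5). Now have -(2|5).
Factor out 2: 2 = 2. Since 5 ≡ 5 (mod 8), (2|5) = -1. Now have (1|5).
(1|5) = 1. Collecting the sign factors: 1.

1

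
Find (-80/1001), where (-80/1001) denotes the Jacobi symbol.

1

(-80/1001)
  = (80/1001)    [1001 ≡ 1 mod 4 ⇒ (-1/1001) = +1]
  = (5/1001)    [1001 ≡ 1 mod 8 ⇒ (2/1001)^4 = +1]
  = (1001/5)    [QR: 5 ≡ 1 mod 4, sign kept]
  = (1/5)    [1001 ≡ 1 mod 5]
  = 1    [(1/5) = 1]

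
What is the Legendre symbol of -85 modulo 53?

Reduce the numerator: -85 ≡ 21 (mod 53), so (-85 / 53) = (21 / 53).
21 ≡ 1 (mod 4), so quadratic reciprocity gives (21 / 53) = (53 / 21). Reduce: 53 ≡ 11 (mod 21). Now have (11 / 21).
21 ≡ 1 (mod 4), so quadratic reciprocity gives (11 / 21) = (21 / 11). Reduce: 21 ≡ 10 (mod 11). Now have (10 / 11).
Factor out 2: 10 = 2·5. Since 11 ≡ 3 (mod 8), (2 / 11) = -1. Now have -(5 / 11).
5 ≡ 1 (mod 4), so quadratic reciprocity gives (5 / 11) = (11 / 5). Reduce: 11 ≡ 1 (mod 5). Now have -(1 / 5).
(1 / 5) = 1. Collecting the sign factors: -1.

-1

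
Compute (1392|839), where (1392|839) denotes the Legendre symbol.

(1392|839)
  = (553|839)    [1392 ≡ 553 mod 839]
  = (839|553)    [QR: 553 ≡ 1 mod 4, sign kept]
  = (286|553)    [839 ≡ 286 mod 553]
  = (143|553)    [553 ≡ 1 mod 8 ⇒ (2|553) = +1]
  = (553|143)    [QR: 553 ≡ 1 mod 4, sign kept]
  = (124|143)    [553 ≡ 124 mod 143]
  = (31|143)    [143 ≡ 7 mod 8 ⇒ (2|143)^2 = +1]
  = -(143|31)    [QR: both ≡ 3 mod 4, sign flips]
  = -(19|31)    [143 ≡ 19 mod 31]
  = (31|19)    [QR: both ≡ 3 mod 4, sign flips]
  = (12|19)    [31 ≡ 12 mod 19]
  = (3|19)    [19 ≡ 3 mod 8 ⇒ (2|19)^2 = +1]
  = -(19|3)    [QR: both ≡ 3 mod 4, sign flips]
  = -(1|3)    [19 ≡ 1 mod 3]
  = -1    [(1|3) = 1]

-1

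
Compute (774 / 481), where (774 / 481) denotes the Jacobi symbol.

Reduce the numerator: 774 ≡ 293 (mod 481), so (774 / 481) = (293 / 481).
293 ≡ 1 (mod 4), so quadratic reciprocity gives (293 / 481) = (481 / 293). Reduce: 481 ≡ 188 (mod 293). Now have (188 / 293).
Factor out 2: 188 = 2^2·47. Since 293 ≡ 5 (mod 8), (2 / 293) = -1, and (2 / 293)^2 = +1. Now have (47 / 293).
293 ≡ 1 (mod 4), so quadratic reciprocity gives (47 / 293) = (293 / 47). Reduce: 293 ≡ 11 (mod 47). Now have (11 / 47).
Both 11 ≡ 3 and 47 ≡ 3 (mod 4), so reciprocity gives (11 / 47) = -(47 / 11). Reduce: 47 ≡ 3 (mod 11). Now have -(3 / 11).
Both 3 ≡ 3 and 11 ≡ 3 (mod 4), so reciprocity gives (3 / 11) = -(11 / 3). Reduce: 11 ≡ 2 (mod 3). Now have (2 / 3).
Factor out 2: 2 = 2. Since 3 ≡ 3 (mod 8), (2 / 3) = -1. Now have -(1 / 3).
(1 / 3) = 1. Collecting the sign factors: -1.

-1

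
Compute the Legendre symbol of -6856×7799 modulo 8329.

By multiplicativity, (-6856·7799 / 8329) = (-6856 / 8329)·(7799 / 8329).
First factor (-6856 / 8329):
(-6856 / 8329)
  = (6856 / 8329)    [8329 ≡ 1 mod 4 ⇒ (-1 / 8329) = +1]
  = (857 / 8329)    [8329 ≡ 1 mod 8 ⇒ (2 / 8329)^3 = +1]
  = (8329 / 857)    [QR: 857 ≡ 1 mod 4, sign kept]
  = (616 / 857)    [8329 ≡ 616 mod 857]
  = (77 / 857)    [857 ≡ 1 mod 8 ⇒ (2 / 857)^3 = +1]
  = (857 / 77)    [QR: 77 ≡ 1 mod 4, sign kept]
  = (10 / 77)    [857 ≡ 10 mod 77]
  = -(5 / 77)    [77 ≡ 5 mod 8 ⇒ (2 / 77) = -1]
  = -(77 / 5)    [QR: 5 ≡ 1 mod 4, sign kept]
  = -(2 / 5)    [77 ≡ 2 mod 5]
  = (1 / 5)    [5 ≡ 5 mod 8 ⇒ (2 / 5) = -1]
  = 1    [(1 / 5) = 1]
Second factor (7799 / 8329):
(7799 / 8329)
  = (8329 / 7799)    [QR: 8329 ≡ 1 mod 4, sign kept]
  = (530 / 7799)    [8329 ≡ 530 mod 7799]
  = (265 / 7799)    [7799 ≡ 7 mod 8 ⇒ (2 / 7799) = +1]
  = (7799 / 265)    [QR: 265 ≡ 1 mod 4, sign kept]
  = (114 / 265)    [7799 ≡ 114 mod 265]
  = (57 / 265)    [265 ≡ 1 mod 8 ⇒ (2 / 265) = +1]
  = (265 / 57)    [QR: 57 ≡ 1 mod 4, sign kept]
  = (37 / 57)    [265 ≡ 37 mod 57]
  = (57 / 37)    [QR: 37 ≡ 1 mod 4, sign kept]
  = (20 / 37)    [57 ≡ 20 mod 37]
  = (5 / 37)    [37 ≡ 5 mod 8 ⇒ (2 / 37)^2 = +1]
  = (37 / 5)    [QR: 5 ≡ 1 mod 4, sign kept]
  = (2 / 5)    [37 ≡ 2 mod 5]
  = -(1 / 5)    [5 ≡ 5 mod 8 ⇒ (2 / 5) = -1]
  = -1    [(1 / 5) = 1]
Product: (1)·(-1) = -1.

-1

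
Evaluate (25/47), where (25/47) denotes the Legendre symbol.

1

(25/47)
  = (47/25)    [QR: 25 ≡ 1 mod 4, sign kept]
  = (22/25)    [47 ≡ 22 mod 25]
  = (11/25)    [25 ≡ 1 mod 8 ⇒ (2/25) = +1]
  = (25/11)    [QR: 25 ≡ 1 mod 4, sign kept]
  = (3/11)    [25 ≡ 3 mod 11]
  = -(11/3)    [QR: both ≡ 3 mod 4, sign flips]
  = -(2/3)    [11 ≡ 2 mod 3]
  = (1/3)    [3 ≡ 3 mod 8 ⇒ (2/3) = -1]
  = 1    [(1/3) = 1]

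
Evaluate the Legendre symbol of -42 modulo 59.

1

Pull out -1: (-42/59) = (-1/59)·(42/59). Since 59 ≡ 3 (mod 4), (-1/59) = -1. Now have -(42/59).
Factor out 2: 42 = 2·21. Since 59 ≡ 3 (mod 8), (2/59) = -1. Now have (21/59).
21 ≡ 1 (mod 4), so quadratic reciprocity gives (21/59) = (59/21). Reduce: 59 ≡ 17 (mod 21). Now have (17/21).
17 ≡ 1 (mod 4), so quadratic reciprocity gives (17/21) = (21/17). Reduce: 21 ≡ 4 (mod 17). Now have (4/17).
Factor out 2: 4 = 2^2. Since 17 ≡ 1 (mod 8), (2/17) = +1, and (2/17)^2 = +1. Now have (1/17).
(1/17) = 1. Collecting the sign factors: 1.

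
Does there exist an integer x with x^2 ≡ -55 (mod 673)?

yes

(-55/673)
  = (618/673)    [-55 ≡ 618 mod 673]
  = (309/673)    [673 ≡ 1 mod 8 ⇒ (2/673) = +1]
  = (673/309)    [QR: 309 ≡ 1 mod 4, sign kept]
  = (55/309)    [673 ≡ 55 mod 309]
  = (309/55)    [QR: 309 ≡ 1 mod 4, sign kept]
  = (34/55)    [309 ≡ 34 mod 55]
  = (17/55)    [55 ≡ 7 mod 8 ⇒ (2/55) = +1]
  = (55/17)    [QR: 17 ≡ 1 mod 4, sign kept]
  = (4/17)    [55 ≡ 4 mod 17]
  = (1/17)    [17 ≡ 1 mod 8 ⇒ (2/17)^2 = +1]
  = 1    [(1/17) = 1]
The Legendre symbol is 1, so x^2 ≡ -55 (mod 673) has solution.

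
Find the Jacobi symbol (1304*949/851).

-1

By multiplicativity, (1304·949/851) = (1304/851)·(949/851).
First factor (1304/851):
Reduce the numerator: 1304 ≡ 453 (mod 851), so (1304/851) = (453/851).
453 ≡ 1 (mod 4), so quadratic reciprocity gives (453/851) = (851/453). Reduce: 851 ≡ 398 (mod 453). Now have (398/453).
Factor out 2: 398 = 2·199. Since 453 ≡ 5 (mod 8), (2/453) = -1. Now have -(199/453).
453 ≡ 1 (mod 4), so quadratic reciprocity gives (199/453) = (453/199). Reduce: 453 ≡ 55 (mod 199). Now have -(55/199).
Both 55 ≡ 3 and 199 ≡ 3 (mod 4), so reciprocity gives (55/199) = -(199/55). Reduce: 199 ≡ 34 (mod 55). Now have (34/55).
Factor out 2: 34 = 2·17. Since 55 ≡ 7 (mod 8), (2/55) = +1. Now have (17/55).
17 ≡ 1 (mod 4), so quadratic reciprocity gives (17/55) = (55/17). Reduce: 55 ≡ 4 (mod 17). Now have (4/17).
Factor out 2: 4 = 2^2. Since 17 ≡ 1 (mod 8), (2/17) = +1, and (2/17)^2 = +1. Now have (1/17).
(1/17) = 1. Collecting the sign factors: 1.
Second factor (949/851):
Reduce the numerator: 949 ≡ 98 (mod 851), so (949/851) = (98/851).
Factor out 2: 98 = 2·49. Since 851 ≡ 3 (mod 8), (2/851) = -1. Now have -(49/851).
49 ≡ 1 (mod 4), so quadratic reciprocity gives (49/851) = (851/49). Reduce: 851 ≡ 18 (mod 49). Now have -(18/49).
Factor out 2: 18 = 2·9. Since 49 ≡ 1 (mod 8), (2/49) = +1. Now have -(9/49).
9 ≡ 1 (mod 4), so quadratic reciprocity gives (9/49) = (49/9). Reduce: 49 ≡ 4 (mod 9). Now have -(4/9).
Factor out 2: 4 = 2^2. Since 9 ≡ 1 (mod 8), (2/9) = +1, and (2/9)^2 = +1. Now have -(1/9).
(1/9) = 1. Collecting the sign factors: -1.
Product: (1)·(-1) = -1.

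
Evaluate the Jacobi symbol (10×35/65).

By multiplicativity, (10·35/65) = (10/65)·(35/65).
First factor (10/65):
(10/65)
  = (5/65)    [65 ≡ 1 mod 8 ⇒ (2/65) = +1]
  = (65/5)    [QR: 5 ≡ 1 mod 4, sign kept]
  = (0/5)    [65 ≡ 0 mod 5]
  = 0    [numerator 0, gcd > 1]
Second factor (35/65):
(35/65)
  = (65/35)    [QR: 65 ≡ 1 mod 4, sign kept]
  = (30/35)    [65 ≡ 30 mod 35]
  = -(15/35)    [35 ≡ 3 mod 8 ⇒ (2/35) = -1]
  = (35/15)    [QR: both ≡ 3 mod 4, sign flips]
  = (5/15)    [35 ≡ 5 mod 15]
  = (15/5)    [QR: 5 ≡ 1 mod 4, sign kept]
  = (0/5)    [15 ≡ 0 mod 5]
  = 0    [numerator 0, gcd > 1]
Product: (0)·(0) = 0.

0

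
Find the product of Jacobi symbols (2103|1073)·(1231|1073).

1

By multiplicativity, (2103·1231|1073) = (2103|1073)·(1231|1073).
First factor (2103|1073):
(2103|1073)
  = (1030|1073)    [2103 ≡ 1030 mod 1073]
  = (515|1073)    [1073 ≡ 1 mod 8 ⇒ (2|1073) = +1]
  = (1073|515)    [QR: 1073 ≡ 1 mod 4, sign kept]
  = (43|515)    [1073 ≡ 43 mod 515]
  = -(515|43)    [QR: both ≡ 3 mod 4, sign flips]
  = -(42|43)    [515 ≡ 42 mod 43]
  = (21|43)    [43 ≡ 3 mod 8 ⇒ (2|43) = -1]
  = (43|21)    [QR: 21 ≡ 1 mod 4, sign kept]
  = (1|21)    [43 ≡ 1 mod 21]
  = 1    [(1|21) = 1]
Second factor (1231|1073):
(1231|1073)
  = (158|1073)    [1231 ≡ 158 mod 1073]
  = (79|1073)    [1073 ≡ 1 mod 8 ⇒ (2|1073) = +1]
  = (1073|79)    [QR: 1073 ≡ 1 mod 4, sign kept]
  = (46|79)    [1073 ≡ 46 mod 79]
  = (23|79)    [79 ≡ 7 mod 8 ⇒ (2|79) = +1]
  = -(79|23)    [QR: both ≡ 3 mod 4, sign flips]
  = -(10|23)    [79 ≡ 10 mod 23]
  = -(5|23)    [23 ≡ 7 mod 8 ⇒ (2|23) = +1]
  = -(23|5)    [QR: 5 ≡ 1 mod 4, sign kept]
  = -(3|5)    [23 ≡ 3 mod 5]
  = -(5|3)    [QR: 5 ≡ 1 mod 4, sign kept]
  = -(2|3)    [5 ≡ 2 mod 3]
  = (1|3)    [3 ≡ 3 mod 8 ⇒ (2|3) = -1]
  = 1    [(1|3) = 1]
Product: (1)·(1) = 1.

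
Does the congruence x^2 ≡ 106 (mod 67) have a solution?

yes

Reduce the numerator: 106 ≡ 39 (mod 67), so (106/67) = (39/67).
Both 39 ≡ 3 and 67 ≡ 3 (mod 4), so reciprocity gives (39/67) = -(67/39). Reduce: 67 ≡ 28 (mod 39). Now have -(28/39).
Factor out 2: 28 = 2^2·7. Since 39 ≡ 7 (mod 8), (2/39) = +1, and (2/39)^2 = +1. Now have -(7/39).
Both 7 ≡ 3 and 39 ≡ 3 (mod 4), so reciprocity gives (7/39) = -(39/7). Reduce: 39 ≡ 4 (mod 7). Now have (4/7).
Factor out 2: 4 = 2^2. Since 7 ≡ 7 (mod 8), (2/7) = +1, and (2/7)^2 = +1. Now have (1/7).
(1/7) = 1. Collecting the sign factors: 1.
The Legendre symbol is 1, so x^2 ≡ 106 (mod 67) has solution.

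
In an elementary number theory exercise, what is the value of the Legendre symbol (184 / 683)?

(184 / 683)
  = -(23 / 683)    [683 ≡ 3 mod 8 ⇒ (2 / 683)^3 = -1]
  = (683 / 23)    [QR: both ≡ 3 mod 4, sign flips]
  = (16 / 23)    [683 ≡ 16 mod 23]
  = (1 / 23)    [23 ≡ 7 mod 8 ⇒ (2 / 23)^4 = +1]
  = 1    [(1 / 23) = 1]

1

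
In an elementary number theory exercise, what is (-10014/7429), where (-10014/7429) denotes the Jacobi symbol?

1

Pull out -1: (-10014/7429) = (-1/7429)·(10014/7429). Since 7429 ≡ 1 (mod 4), (-1/7429) = +1. Now have (10014/7429).
Reduce the numerator: 10014 ≡ 2585 (mod 7429), so (10014/7429) = (2585/7429).
2585 ≡ 1 (mod 4), so quadratic reciprocity gives (2585/7429) = (7429/2585). Reduce: 7429 ≡ 2259 (mod 2585). Now have (2259/2585).
2585 ≡ 1 (mod 4), so quadratic reciprocity gives (2259/2585) = (2585/2259). Reduce: 2585 ≡ 326 (mod 2259). Now have (326/2259).
Factor out 2: 326 = 2·163. Since 2259 ≡ 3 (mod 8), (2/2259) = -1. Now have -(163/2259).
Both 163 ≡ 3 and 2259 ≡ 3 (mod 4), so reciprocity gives (163/2259) = -(2259/163). Reduce: 2259 ≡ 140 (mod 163). Now have (140/163).
Factor out 2: 140 = 2^2·35. Since 163 ≡ 3 (mod 8), (2/163) = -1, and (2/163)^2 = +1. Now have (35/163).
Both 35 ≡ 3 and 163 ≡ 3 (mod 4), so reciprocity gives (35/163) = -(163/35). Reduce: 163 ≡ 23 (mod 35). Now have -(23/35).
Both 23 ≡ 3 and 35 ≡ 3 (mod 4), so reciprocity gives (23/35) = -(35/23). Reduce: 35 ≡ 12 (mod 23). Now have (12/23).
Factor out 2: 12 = 2^2·3. Since 23 ≡ 7 (mod 8), (2/23) = +1, and (2/23)^2 = +1. Now have (3/23).
Both 3 ≡ 3 and 23 ≡ 3 (mod 4), so reciprocity gives (3/23) = -(23/3). Reduce: 23 ≡ 2 (mod 3). Now have -(2/3).
Factor out 2: 2 = 2. Since 3 ≡ 3 (mod 8), (2/3) = -1. Now have (1/3).
(1/3) = 1. Collecting the sign factors: 1.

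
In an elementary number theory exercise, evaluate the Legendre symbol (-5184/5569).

(-5184/5569)
  = (5184/5569)    [5569 ≡ 1 mod 4 ⇒ (-1/5569) = +1]
  = (81/5569)    [5569 ≡ 1 mod 8 ⇒ (2/5569)^6 = +1]
  = (5569/81)    [QR: 81 ≡ 1 mod 4, sign kept]
  = (61/81)    [5569 ≡ 61 mod 81]
  = (81/61)    [QR: 61 ≡ 1 mod 4, sign kept]
  = (20/61)    [81 ≡ 20 mod 61]
  = (5/61)    [61 ≡ 5 mod 8 ⇒ (2/61)^2 = +1]
  = (61/5)    [QR: 5 ≡ 1 mod 4, sign kept]
  = (1/5)    [61 ≡ 1 mod 5]
  = 1    [(1/5) = 1]

1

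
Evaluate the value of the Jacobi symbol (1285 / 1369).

1285 ≡ 1 (mod 4), so quadratic reciprocity gives (1285 / 1369) = (1369 / 1285). Reduce: 1369 ≡ 84 (mod 1285). Now have (84 / 1285).
Factor out 2: 84 = 2^2·21. Since 1285 ≡ 5 (mod 8), (2 / 1285) = -1, and (2 / 1285)^2 = +1. Now have (21 / 1285).
21 ≡ 1 (mod 4), so quadratic reciprocity gives (21 / 1285) = (1285 / 21). Reduce: 1285 ≡ 4 (mod 21). Now have (4 / 21).
Factor out 2: 4 = 2^2. Since 21 ≡ 5 (mod 8), (2 / 21) = -1, and (2 / 21)^2 = +1. Now have (1 / 21).
(1 / 21) = 1. Collecting the sign factors: 1.

1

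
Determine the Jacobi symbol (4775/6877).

1

(4775/6877)
  = (6877/4775)    [QR: 6877 ≡ 1 mod 4, sign kept]
  = (2102/4775)    [6877 ≡ 2102 mod 4775]
  = (1051/4775)    [4775 ≡ 7 mod 8 ⇒ (2/4775) = +1]
  = -(4775/1051)    [QR: both ≡ 3 mod 4, sign flips]
  = -(571/1051)    [4775 ≡ 571 mod 1051]
  = (1051/571)    [QR: both ≡ 3 mod 4, sign flips]
  = (480/571)    [1051 ≡ 480 mod 571]
  = -(15/571)    [571 ≡ 3 mod 8 ⇒ (2/571)^5 = -1]
  = (571/15)    [QR: both ≡ 3 mod 4, sign flips]
  = (1/15)    [571 ≡ 1 mod 15]
  = 1    [(1/15) = 1]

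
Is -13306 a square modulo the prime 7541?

Reduce the numerator: -13306 ≡ 1776 (mod 7541), so (-13306|7541) = (1776|7541).
Factor out 2: 1776 = 2^4·111. Since 7541 ≡ 5 (mod 8), (2|7541) = -1, and (2|7541)^4 = +1. Now have (111|7541).
7541 ≡ 1 (mod 4), so quadratic reciprocity gives (111|7541) = (7541|111). Reduce: 7541 ≡ 104 (mod 111). Now have (104|111).
Factor out 2: 104 = 2^3·13. Since 111 ≡ 7 (mod 8), (2|111) = +1, and (2|111)^3 = +1. Now have (13|111).
13 ≡ 1 (mod 4), so quadratic reciprocity gives (13|111) = (111|13). Reduce: 111 ≡ 7 (mod 13). Now have (7|13).
13 ≡ 1 (mod 4), so quadratic reciprocity gives (7|13) = (13|7). Reduce: 13 ≡ 6 (mod 7). Now have (6|7).
Factor out 2: 6 = 2·3. Since 7 ≡ 7 (mod 8), (2|7) = +1. Now have (3|7).
Both 3 ≡ 3 and 7 ≡ 3 (mod 4), so reciprocity gives (3|7) = -(7|3). Reduce: 7 ≡ 1 (mod 3). Now have -(1|3).
(1|3) = 1. Collecting the sign factors: -1.
(-13306|7541) = -1, and 7541 is prime, so -13306 is not a quadratic residue mod 7541.

no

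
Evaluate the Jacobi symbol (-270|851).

1

(-270|851)
  = -(270|851)    [851 ≡ 3 mod 4 ⇒ (-1|851) = -1]
  = (135|851)    [851 ≡ 3 mod 8 ⇒ (2|851) = -1]
  = -(851|135)    [QR: both ≡ 3 mod 4, sign flips]
  = -(41|135)    [851 ≡ 41 mod 135]
  = -(135|41)    [QR: 41 ≡ 1 mod 4, sign kept]
  = -(12|41)    [135 ≡ 12 mod 41]
  = -(3|41)    [41 ≡ 1 mod 8 ⇒ (2|41)^2 = +1]
  = -(41|3)    [QR: 41 ≡ 1 mod 4, sign kept]
  = -(2|3)    [41 ≡ 2 mod 3]
  = (1|3)    [3 ≡ 3 mod 8 ⇒ (2|3) = -1]
  = 1    [(1|3) = 1]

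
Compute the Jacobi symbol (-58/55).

1

(-58/55)
  = (52/55)    [-58 ≡ 52 mod 55]
  = (13/55)    [55 ≡ 7 mod 8 ⇒ (2/55)^2 = +1]
  = (55/13)    [QR: 13 ≡ 1 mod 4, sign kept]
  = (3/13)    [55 ≡ 3 mod 13]
  = (13/3)    [QR: 13 ≡ 1 mod 4, sign kept]
  = (1/3)    [13 ≡ 1 mod 3]
  = 1    [(1/3) = 1]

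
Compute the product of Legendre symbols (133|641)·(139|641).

1

By multiplicativity, (133·139|641) = (133|641)·(139|641).
First factor (133|641):
(133|641)
  = (641|133)    [QR: 133 ≡ 1 mod 4, sign kept]
  = (109|133)    [641 ≡ 109 mod 133]
  = (133|109)    [QR: 109 ≡ 1 mod 4, sign kept]
  = (24|109)    [133 ≡ 24 mod 109]
  = -(3|109)    [109 ≡ 5 mod 8 ⇒ (2|109)^3 = -1]
  = -(109|3)    [QR: 109 ≡ 1 mod 4, sign kept]
  = -(1|3)    [109 ≡ 1 mod 3]
  = -1    [(1|3) = 1]
Second factor (139|641):
(139|641)
  = (641|139)    [QR: 641 ≡ 1 mod 4, sign kept]
  = (85|139)    [641 ≡ 85 mod 139]
  = (139|85)    [QR: 85 ≡ 1 mod 4, sign kept]
  = (54|85)    [139 ≡ 54 mod 85]
  = -(27|85)    [85 ≡ 5 mod 8 ⇒ (2|85) = -1]
  = -(85|27)    [QR: 85 ≡ 1 mod 4, sign kept]
  = -(4|27)    [85 ≡ 4 mod 27]
  = -(1|27)    [27 ≡ 3 mod 8 ⇒ (2|27)^2 = +1]
  = -1    [(1|27) = 1]
Product: (-1)·(-1) = 1.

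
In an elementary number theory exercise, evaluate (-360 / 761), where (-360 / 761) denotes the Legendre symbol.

1

(-360 / 761)
  = (401 / 761)    [-360 ≡ 401 mod 761]
  = (761 / 401)    [QR: 401 ≡ 1 mod 4, sign kept]
  = (360 / 401)    [761 ≡ 360 mod 401]
  = (45 / 401)    [401 ≡ 1 mod 8 ⇒ (2 / 401)^3 = +1]
  = (401 / 45)    [QR: 45 ≡ 1 mod 4, sign kept]
  = (41 / 45)    [401 ≡ 41 mod 45]
  = (45 / 41)    [QR: 41 ≡ 1 mod 4, sign kept]
  = (4 / 41)    [45 ≡ 4 mod 41]
  = (1 / 41)    [41 ≡ 1 mod 8 ⇒ (2 / 41)^2 = +1]
  = 1    [(1 / 41) = 1]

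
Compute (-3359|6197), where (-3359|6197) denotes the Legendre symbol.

Reduce the numerator: -3359 ≡ 2838 (mod 6197), so (-3359|6197) = (2838|6197).
Factor out 2: 2838 = 2·1419. Since 6197 ≡ 5 (mod 8), (2|6197) = -1. Now have -(1419|6197).
6197 ≡ 1 (mod 4), so quadratic reciprocity gives (1419|6197) = (6197|1419). Reduce: 6197 ≡ 521 (mod 1419). Now have -(521|1419).
521 ≡ 1 (mod 4), so quadratic reciprocity gives (521|1419) = (1419|521). Reduce: 1419 ≡ 377 (mod 521). Now have -(377|521).
377 ≡ 1 (mod 4), so quadratic reciprocity gives (377|521) = (521|377). Reduce: 521 ≡ 144 (mod 377). Now have -(144|377).
Factor out 2: 144 = 2^4·9. Since 377 ≡ 1 (mod 8), (2|377) = +1, and (2|377)^4 = +1. Now have -(9|377).
9 ≡ 1 (mod 4), so quadratic reciprocity gives (9|377) = (377|9). Reduce: 377 ≡ 8 (mod 9). Now have -(8|9).
Factor out 2: 8 = 2^3. Since 9 ≡ 1 (mod 8), (2|9) = +1, and (2|9)^3 = +1. Now have -(1|9).
(1|9) = 1. Collecting the sign factors: -1.

-1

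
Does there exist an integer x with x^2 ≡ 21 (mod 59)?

21 ≡ 1 (mod 4), so quadratic reciprocity gives (21/59) = (59/21). Reduce: 59 ≡ 17 (mod 21). Now have (17/21).
17 ≡ 1 (mod 4), so quadratic reciprocity gives (17/21) = (21/17). Reduce: 21 ≡ 4 (mod 17). Now have (4/17).
Factor out 2: 4 = 2^2. Since 17 ≡ 1 (mod 8), (2/17) = +1, and (2/17)^2 = +1. Now have (1/17).
(1/17) = 1. Collecting the sign factors: 1.
(21/59) = 1, and 59 is prime, so 21 is a quadratic residue mod 59.

yes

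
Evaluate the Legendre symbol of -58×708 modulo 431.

By multiplicativity, (-58·708/431) = (-58/431)·(708/431).
First factor (-58/431):
(-58/431)
  = -(58/431)    [431 ≡ 3 mod 4 ⇒ (-1/431) = -1]
  = -(29/431)    [431 ≡ 7 mod 8 ⇒ (2/431) = +1]
  = -(431/29)    [QR: 29 ≡ 1 mod 4, sign kept]
  = -(25/29)    [431 ≡ 25 mod 29]
  = -(29/25)    [QR: 25 ≡ 1 mod 4, sign kept]
  = -(4/25)    [29 ≡ 4 mod 25]
  = -(1/25)    [25 ≡ 1 mod 8 ⇒ (2/25)^2 = +1]
  = -1    [(1/25) = 1]
Second factor (708/431):
(708/431)
  = (277/431)    [708 ≡ 277 mod 431]
  = (431/277)    [QR: 277 ≡ 1 mod 4, sign kept]
  = (154/277)    [431 ≡ 154 mod 277]
  = -(77/277)    [277 ≡ 5 mod 8 ⇒ (2/277) = -1]
  = -(277/77)    [QR: 77 ≡ 1 mod 4, sign kept]
  = -(46/77)    [277 ≡ 46 mod 77]
  = (23/77)    [77 ≡ 5 mod 8 ⇒ (2/77) = -1]
  = (77/23)    [QR: 77 ≡ 1 mod 4, sign kept]
  = (8/23)    [77 ≡ 8 mod 23]
  = (1/23)    [23 ≡ 7 mod 8 ⇒ (2/23)^3 = +1]
  = 1    [(1/23) = 1]
Product: (-1)·(1) = -1.

-1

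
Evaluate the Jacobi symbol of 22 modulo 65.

Factor out 2: 22 = 2·11. Since 65 ≡ 1 (mod 8), (2 / 65) = +1. Now have (11 / 65).
65 ≡ 1 (mod 4), so quadratic reciprocity gives (11 / 65) = (65 / 11). Reduce: 65 ≡ 10 (mod 11). Now have (10 / 11).
Factor out 2: 10 = 2·5. Since 11 ≡ 3 (mod 8), (2 / 11) = -1. Now have -(5 / 11).
5 ≡ 1 (mod 4), so quadratic reciprocity gives (5 / 11) = (11 / 5). Reduce: 11 ≡ 1 (mod 5). Now have -(1 / 5).
(1 / 5) = 1. Collecting the sign factors: -1.

-1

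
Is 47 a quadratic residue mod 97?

yes

(47/97)
  = (97/47)    [QR: 97 ≡ 1 mod 4, sign kept]
  = (3/47)    [97 ≡ 3 mod 47]
  = -(47/3)    [QR: both ≡ 3 mod 4, sign flips]
  = -(2/3)    [47 ≡ 2 mod 3]
  = (1/3)    [3 ≡ 3 mod 8 ⇒ (2/3) = -1]
  = 1    [(1/3) = 1]
The Legendre symbol is 1, so x^2 ≡ 47 (mod 97) has solution.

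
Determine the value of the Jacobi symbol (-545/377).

(-545/377)
  = (209/377)    [-545 ≡ 209 mod 377]
  = (377/209)    [QR: 209 ≡ 1 mod 4, sign kept]
  = (168/209)    [377 ≡ 168 mod 209]
  = (21/209)    [209 ≡ 1 mod 8 ⇒ (2/209)^3 = +1]
  = (209/21)    [QR: 21 ≡ 1 mod 4, sign kept]
  = (20/21)    [209 ≡ 20 mod 21]
  = (5/21)    [21 ≡ 5 mod 8 ⇒ (2/21)^2 = +1]
  = (21/5)    [QR: 5 ≡ 1 mod 4, sign kept]
  = (1/5)    [21 ≡ 1 mod 5]
  = 1    [(1/5) = 1]

1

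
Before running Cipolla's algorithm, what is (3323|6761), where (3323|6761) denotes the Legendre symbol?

(3323|6761)
  = (6761|3323)    [QR: 6761 ≡ 1 mod 4, sign kept]
  = (115|3323)    [6761 ≡ 115 mod 3323]
  = -(3323|115)    [QR: both ≡ 3 mod 4, sign flips]
  = -(103|115)    [3323 ≡ 103 mod 115]
  = (115|103)    [QR: both ≡ 3 mod 4, sign flips]
  = (12|103)    [115 ≡ 12 mod 103]
  = (3|103)    [103 ≡ 7 mod 8 ⇒ (2|103)^2 = +1]
  = -(103|3)    [QR: both ≡ 3 mod 4, sign flips]
  = -(1|3)    [103 ≡ 1 mod 3]
  = -1    [(1|3) = 1]

-1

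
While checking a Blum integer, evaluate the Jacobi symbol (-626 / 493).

1

(-626 / 493)
  = (360 / 493)    [-626 ≡ 360 mod 493]
  = -(45 / 493)    [493 ≡ 5 mod 8 ⇒ (2 / 493)^3 = -1]
  = -(493 / 45)    [QR: 45 ≡ 1 mod 4, sign kept]
  = -(43 / 45)    [493 ≡ 43 mod 45]
  = -(45 / 43)    [QR: 45 ≡ 1 mod 4, sign kept]
  = -(2 / 43)    [45 ≡ 2 mod 43]
  = (1 / 43)    [43 ≡ 3 mod 8 ⇒ (2 / 43) = -1]
  = 1    [(1 / 43) = 1]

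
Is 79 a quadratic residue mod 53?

no

(79/53)
  = (26/53)    [79 ≡ 26 mod 53]
  = -(13/53)    [53 ≡ 5 mod 8 ⇒ (2/53) = -1]
  = -(53/13)    [QR: 13 ≡ 1 mod 4, sign kept]
  = -(1/13)    [53 ≡ 1 mod 13]
  = -1    [(1/13) = 1]
The Legendre symbol is -1, so x^2 ≡ 79 (mod 53) has no solution.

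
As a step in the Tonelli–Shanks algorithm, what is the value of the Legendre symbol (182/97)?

(182/97)
  = (85/97)    [182 ≡ 85 mod 97]
  = (97/85)    [QR: 85 ≡ 1 mod 4, sign kept]
  = (12/85)    [97 ≡ 12 mod 85]
  = (3/85)    [85 ≡ 5 mod 8 ⇒ (2/85)^2 = +1]
  = (85/3)    [QR: 85 ≡ 1 mod 4, sign kept]
  = (1/3)    [85 ≡ 1 mod 3]
  = 1    [(1/3) = 1]

1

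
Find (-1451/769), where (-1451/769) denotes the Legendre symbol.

-1

Reduce the numerator: -1451 ≡ 87 (mod 769), so (-1451/769) = (87/769).
769 ≡ 1 (mod 4), so quadratic reciprocity gives (87/769) = (769/87). Reduce: 769 ≡ 73 (mod 87). Now have (73/87).
73 ≡ 1 (mod 4), so quadratic reciprocity gives (73/87) = (87/73). Reduce: 87 ≡ 14 (mod 73). Now have (14/73).
Factor out 2: 14 = 2·7. Since 73 ≡ 1 (mod 8), (2/73) = +1. Now have (7/73).
73 ≡ 1 (mod 4), so quadratic reciprocity gives (7/73) = (73/7). Reduce: 73 ≡ 3 (mod 7). Now have (3/7).
Both 3 ≡ 3 and 7 ≡ 3 (mod 4), so reciprocity gives (3/7) = -(7/3). Reduce: 7 ≡ 1 (mod 3). Now have -(1/3).
(1/3) = 1. Collecting the sign factors: -1.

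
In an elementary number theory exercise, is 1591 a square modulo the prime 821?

Reduce the numerator: 1591 ≡ 770 (mod 821), so (1591/821) = (770/821).
Factor out 2: 770 = 2·385. Since 821 ≡ 5 (mod 8), (2/821) = -1. Now have -(385/821).
385 ≡ 1 (mod 4), so quadratic reciprocity gives (385/821) = (821/385). Reduce: 821 ≡ 51 (mod 385). Now have -(51/385).
385 ≡ 1 (mod 4), so quadratic reciprocity gives (51/385) = (385/51). Reduce: 385 ≡ 28 (mod 51). Now have -(28/51).
Factor out 2: 28 = 2^2·7. Since 51 ≡ 3 (mod 8), (2/51) = -1, and (2/51)^2 = +1. Now have -(7/51).
Both 7 ≡ 3 and 51 ≡ 3 (mod 4), so reciprocity gives (7/51) = -(51/7). Reduce: 51 ≡ 2 (mod 7). Now have (2/7).
Factor out 2: 2 = 2. Since 7 ≡ 7 (mod 8), (2/7) = +1. Now have (1/7).
(1/7) = 1. Collecting the sign factors: 1.
The Legendre symbol is 1, so x^2 ≡ 1591 (mod 821) has solution.

yes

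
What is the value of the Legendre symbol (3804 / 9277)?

-1

(3804 / 9277)
  = (951 / 9277)    [9277 ≡ 5 mod 8 ⇒ (2 / 9277)^2 = +1]
  = (9277 / 951)    [QR: 9277 ≡ 1 mod 4, sign kept]
  = (718 / 951)    [9277 ≡ 718 mod 951]
  = (359 / 951)    [951 ≡ 7 mod 8 ⇒ (2 / 951) = +1]
  = -(951 / 359)    [QR: both ≡ 3 mod 4, sign flips]
  = -(233 / 359)    [951 ≡ 233 mod 359]
  = -(359 / 233)    [QR: 233 ≡ 1 mod 4, sign kept]
  = -(126 / 233)    [359 ≡ 126 mod 233]
  = -(63 / 233)    [233 ≡ 1 mod 8 ⇒ (2 / 233) = +1]
  = -(233 / 63)    [QR: 233 ≡ 1 mod 4, sign kept]
  = -(44 / 63)    [233 ≡ 44 mod 63]
  = -(11 / 63)    [63 ≡ 7 mod 8 ⇒ (2 / 63)^2 = +1]
  = (63 / 11)    [QR: both ≡ 3 mod 4, sign flips]
  = (8 / 11)    [63 ≡ 8 mod 11]
  = -(1 / 11)    [11 ≡ 3 mod 8 ⇒ (2 / 11)^3 = -1]
  = -1    [(1 / 11) = 1]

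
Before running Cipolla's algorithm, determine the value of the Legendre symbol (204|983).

(204|983)
  = (51|983)    [983 ≡ 7 mod 8 ⇒ (2|983)^2 = +1]
  = -(983|51)    [QR: both ≡ 3 mod 4, sign flips]
  = -(14|51)    [983 ≡ 14 mod 51]
  = (7|51)    [51 ≡ 3 mod 8 ⇒ (2|51) = -1]
  = -(51|7)    [QR: both ≡ 3 mod 4, sign flips]
  = -(2|7)    [51 ≡ 2 mod 7]
  = -(1|7)    [7 ≡ 7 mod 8 ⇒ (2|7) = +1]
  = -1    [(1|7) = 1]

-1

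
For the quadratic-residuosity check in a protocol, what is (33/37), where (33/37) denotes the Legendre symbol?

(33/37)
  = (37/33)    [QR: 33 ≡ 1 mod 4, sign kept]
  = (4/33)    [37 ≡ 4 mod 33]
  = (1/33)    [33 ≡ 1 mod 8 ⇒ (2/33)^2 = +1]
  = 1    [(1/33) = 1]

1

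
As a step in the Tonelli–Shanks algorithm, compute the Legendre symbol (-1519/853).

(-1519/853)
  = (187/853)    [-1519 ≡ 187 mod 853]
  = (853/187)    [QR: 853 ≡ 1 mod 4, sign kept]
  = (105/187)    [853 ≡ 105 mod 187]
  = (187/105)    [QR: 105 ≡ 1 mod 4, sign kept]
  = (82/105)    [187 ≡ 82 mod 105]
  = (41/105)    [105 ≡ 1 mod 8 ⇒ (2/105) = +1]
  = (105/41)    [QR: 41 ≡ 1 mod 4, sign kept]
  = (23/41)    [105 ≡ 23 mod 41]
  = (41/23)    [QR: 41 ≡ 1 mod 4, sign kept]
  = (18/23)    [41 ≡ 18 mod 23]
  = (9/23)    [23 ≡ 7 mod 8 ⇒ (2/23) = +1]
  = (23/9)    [QR: 9 ≡ 1 mod 4, sign kept]
  = (5/9)    [23 ≡ 5 mod 9]
  = (9/5)    [QR: 5 ≡ 1 mod 4, sign kept]
  = (4/5)    [9 ≡ 4 mod 5]
  = (1/5)    [5 ≡ 5 mod 8 ⇒ (2/5)^2 = +1]
  = 1    [(1/5) = 1]

1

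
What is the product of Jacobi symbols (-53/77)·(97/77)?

-1

By multiplicativity, (-53·97/77) = (-53/77)·(97/77).
First factor (-53/77):
Pull out -1: (-53/77) = (-1/77)·(53/77). Since 77 ≡ 1 (mod 4), (-1/77) = +1. Now have (53/77).
53 ≡ 1 (mod 4), so quadratic reciprocity gives (53/77) = (77/53). Reduce: 77 ≡ 24 (mod 53). Now have (24/53).
Factor out 2: 24 = 2^3·3. Since 53 ≡ 5 (mod 8), (2/53) = -1, and (2/53)^3 = -1. Now have -(3/53).
53 ≡ 1 (mod 4), so quadratic reciprocity gives (3/53) = (53/3). Reduce: 53 ≡ 2 (mod 3). Now have -(2/3).
Factor out 2: 2 = 2. Since 3 ≡ 3 (mod 8), (2/3) = -1. Now have (1/3).
(1/3) = 1. Collecting the sign factors: 1.
Second factor (97/77):
Reduce the numerator: 97 ≡ 20 (mod 77), so (97/77) = (20/77).
Factor out 2: 20 = 2^2·5. Since 77 ≡ 5 (mod 8), (2/77) = -1, and (2/77)^2 = +1. Now have (5/77).
5 ≡ 1 (mod 4), so quadratic reciprocity gives (5/77) = (77/5). Reduce: 77 ≡ 2 (mod 5). Now have (2/5).
Factor out 2: 2 = 2. Since 5 ≡ 5 (mod 8), (2/5) = -1. Now have -(1/5).
(1/5) = 1. Collecting the sign factors: -1.
Product: (1)·(-1) = -1.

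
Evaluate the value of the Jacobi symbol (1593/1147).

1

(1593/1147)
  = (446/1147)    [1593 ≡ 446 mod 1147]
  = -(223/1147)    [1147 ≡ 3 mod 8 ⇒ (2/1147) = -1]
  = (1147/223)    [QR: both ≡ 3 mod 4, sign flips]
  = (32/223)    [1147 ≡ 32 mod 223]
  = (1/223)    [223 ≡ 7 mod 8 ⇒ (2/223)^5 = +1]
  = 1    [(1/223) = 1]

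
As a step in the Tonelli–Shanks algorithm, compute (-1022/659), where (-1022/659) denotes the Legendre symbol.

(-1022/659)
  = -(1022/659)    [659 ≡ 3 mod 4 ⇒ (-1/659) = -1]
  = -(363/659)    [1022 ≡ 363 mod 659]
  = (659/363)    [QR: both ≡ 3 mod 4, sign flips]
  = (296/363)    [659 ≡ 296 mod 363]
  = -(37/363)    [363 ≡ 3 mod 8 ⇒ (2/363)^3 = -1]
  = -(363/37)    [QR: 37 ≡ 1 mod 4, sign kept]
  = -(30/37)    [363 ≡ 30 mod 37]
  = (15/37)    [37 ≡ 5 mod 8 ⇒ (2/37) = -1]
  = (37/15)    [QR: 37 ≡ 1 mod 4, sign kept]
  = (7/15)    [37 ≡ 7 mod 15]
  = -(15/7)    [QR: both ≡ 3 mod 4, sign flips]
  = -(1/7)    [15 ≡ 1 mod 7]
  = -1    [(1/7) = 1]

-1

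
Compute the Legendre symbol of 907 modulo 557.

Reduce the numerator: 907 ≡ 350 (mod 557), so (907/557) = (350/557).
Factor out 2: 350 = 2·175. Since 557 ≡ 5 (mod 8), (2/557) = -1. Now have -(175/557).
557 ≡ 1 (mod 4), so quadratic reciprocity gives (175/557) = (557/175). Reduce: 557 ≡ 32 (mod 175). Now have -(32/175).
Factor out 2: 32 = 2^5. Since 175 ≡ 7 (mod 8), (2/175) = +1, and (2/175)^5 = +1. Now have -(1/175).
(1/175) = 1. Collecting the sign factors: -1.

-1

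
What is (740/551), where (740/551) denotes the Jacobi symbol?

1

(740/551)
  = (189/551)    [740 ≡ 189 mod 551]
  = (551/189)    [QR: 189 ≡ 1 mod 4, sign kept]
  = (173/189)    [551 ≡ 173 mod 189]
  = (189/173)    [QR: 173 ≡ 1 mod 4, sign kept]
  = (16/173)    [189 ≡ 16 mod 173]
  = (1/173)    [173 ≡ 5 mod 8 ⇒ (2/173)^4 = +1]
  = 1    [(1/173) = 1]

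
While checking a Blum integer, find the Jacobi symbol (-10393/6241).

(-10393/6241)
  = (2089/6241)    [-10393 ≡ 2089 mod 6241]
  = (6241/2089)    [QR: 2089 ≡ 1 mod 4, sign kept]
  = (2063/2089)    [6241 ≡ 2063 mod 2089]
  = (2089/2063)    [QR: 2089 ≡ 1 mod 4, sign kept]
  = (26/2063)    [2089 ≡ 26 mod 2063]
  = (13/2063)    [2063 ≡ 7 mod 8 ⇒ (2/2063) = +1]
  = (2063/13)    [QR: 13 ≡ 1 mod 4, sign kept]
  = (9/13)    [2063 ≡ 9 mod 13]
  = (13/9)    [QR: 9 ≡ 1 mod 4, sign kept]
  = (4/9)    [13 ≡ 4 mod 9]
  = (1/9)    [9 ≡ 1 mod 8 ⇒ (2/9)^2 = +1]
  = 1    [(1/9) = 1]

1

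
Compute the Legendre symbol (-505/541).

1

(-505/541)
  = (36/541)    [-505 ≡ 36 mod 541]
  = (9/541)    [541 ≡ 5 mod 8 ⇒ (2/541)^2 = +1]
  = (541/9)    [QR: 9 ≡ 1 mod 4, sign kept]
  = (1/9)    [541 ≡ 1 mod 9]
  = 1    [(1/9) = 1]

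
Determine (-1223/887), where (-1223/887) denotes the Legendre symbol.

Pull out -1: (-1223/887) = (-1/887)·(1223/887). Since 887 ≡ 3 (mod 4), (-1/887) = -1. Now have -(1223/887).
Reduce the numerator: 1223 ≡ 336 (mod 887), so (1223/887) = (336/887).
Factor out 2: 336 = 2^4·21. Since 887 ≡ 7 (mod 8), (2/887) = +1, and (2/887)^4 = +1. Now have -(21/887).
21 ≡ 1 (mod 4), so quadratic reciprocity gives (21/887) = (887/21). Reduce: 887 ≡ 5 (mod 21). Now have -(5/21).
5 ≡ 1 (mod 4), so quadratic reciprocity gives (5/21) = (21/5). Reduce: 21 ≡ 1 (mod 5). Now have -(1/5).
(1/5) = 1. Collecting the sign factors: -1.

-1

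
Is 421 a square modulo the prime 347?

Reduce the numerator: 421 ≡ 74 (mod 347), so (421|347) = (74|347).
Factor out 2: 74 = 2·37. Since 347 ≡ 3 (mod 8), (2|347) = -1. Now have -(37|347).
37 ≡ 1 (mod 4), so quadratic reciprocity gives (37|347) = (347|37). Reduce: 347 ≡ 14 (mod 37). Now have -(14|37).
Factor out 2: 14 = 2·7. Since 37 ≡ 5 (mod 8), (2|37) = -1. Now have (7|37).
37 ≡ 1 (mod 4), so quadratic reciprocity gives (7|37) = (37|7). Reduce: 37 ≡ 2 (mod 7). Now have (2|7).
Factor out 2: 2 = 2. Since 7 ≡ 7 (mod 8), (2|7) = +1. Now have (1|7).
(1|7) = 1. Collecting the sign factors: 1.
(421|347) = 1, and 347 is prime, so 421 is a quadratic residue mod 347.

yes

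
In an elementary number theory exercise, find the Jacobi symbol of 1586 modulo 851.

Reduce the numerator: 1586 ≡ 735 (mod 851), so (1586/851) = (735/851).
Both 735 ≡ 3 and 851 ≡ 3 (mod 4), so reciprocity gives (735/851) = -(851/735). Reduce: 851 ≡ 116 (mod 735). Now have -(116/735).
Factor out 2: 116 = 2^2·29. Since 735 ≡ 7 (mod 8), (2/735) = +1, and (2/735)^2 = +1. Now have -(29/735).
29 ≡ 1 (mod 4), so quadratic reciprocity gives (29/735) = (735/29). Reduce: 735 ≡ 10 (mod 29). Now have -(10/29).
Factor out 2: 10 = 2·5. Since 29 ≡ 5 (mod 8), (2/29) = -1. Now have (5/29).
5 ≡ 1 (mod 4), so quadratic reciprocity gives (5/29) = (29/5). Reduce: 29 ≡ 4 (mod 5). Now have (4/5).
Factor out 2: 4 = 2^2. Since 5 ≡ 5 (mod 8), (2/5) = -1, and (2/5)^2 = +1. Now have (1/5).
(1/5) = 1. Collecting the sign factors: 1.

1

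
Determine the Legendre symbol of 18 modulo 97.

1

(18 / 97)
  = (9 / 97)    [97 ≡ 1 mod 8 ⇒ (2 / 97) = +1]
  = (97 / 9)    [QR: 9 ≡ 1 mod 4, sign kept]
  = (7 / 9)    [97 ≡ 7 mod 9]
  = (9 / 7)    [QR: 9 ≡ 1 mod 4, sign kept]
  = (2 / 7)    [9 ≡ 2 mod 7]
  = (1 / 7)    [7 ≡ 7 mod 8 ⇒ (2 / 7) = +1]
  = 1    [(1 / 7) = 1]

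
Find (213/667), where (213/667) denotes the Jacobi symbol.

213 ≡ 1 (mod 4), so quadratic reciprocity gives (213/667) = (667/213). Reduce: 667 ≡ 28 (mod 213). Now have (28/213).
Factor out 2: 28 = 2^2·7. Since 213 ≡ 5 (mod 8), (2/213) = -1, and (2/213)^2 = +1. Now have (7/213).
213 ≡ 1 (mod 4), so quadratic reciprocity gives (7/213) = (213/7). Reduce: 213 ≡ 3 (mod 7). Now have (3/7).
Both 3 ≡ 3 and 7 ≡ 3 (mod 4), so reciprocity gives (3/7) = -(7/3). Reduce: 7 ≡ 1 (mod 3). Now have -(1/3).
(1/3) = 1. Collecting the sign factors: -1.

-1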